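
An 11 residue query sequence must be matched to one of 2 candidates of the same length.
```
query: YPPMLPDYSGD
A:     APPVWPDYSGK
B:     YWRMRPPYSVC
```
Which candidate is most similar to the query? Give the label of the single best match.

A

A differs at 4 residues; B differs at 6 residues. The closest is A.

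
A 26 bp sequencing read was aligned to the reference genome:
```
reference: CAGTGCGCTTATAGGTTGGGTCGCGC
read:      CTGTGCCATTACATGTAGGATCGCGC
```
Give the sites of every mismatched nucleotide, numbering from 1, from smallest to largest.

2, 7, 8, 12, 14, 17, 20

Differences at site 2 (A→T), site 7 (G→C), site 8 (C→A), site 12 (T→C), site 14 (G→T), site 17 (T→A), site 20 (G→A).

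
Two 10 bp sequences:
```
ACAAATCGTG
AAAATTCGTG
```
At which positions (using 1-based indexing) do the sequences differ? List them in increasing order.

Differences at position 2 (C→A), position 5 (A→T).

2, 5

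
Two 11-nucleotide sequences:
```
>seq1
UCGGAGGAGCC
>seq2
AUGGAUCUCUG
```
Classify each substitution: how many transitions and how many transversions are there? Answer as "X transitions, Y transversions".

Transitions (purine↔purine or pyrimidine↔pyrimidine): 2 C→U, 10 C→U.
Transversions (purine↔pyrimidine): 1 U→A, 6 G→U, 7 G→C, 8 A→U, 9 G→C, 11 C→G.

2 transitions, 6 transversions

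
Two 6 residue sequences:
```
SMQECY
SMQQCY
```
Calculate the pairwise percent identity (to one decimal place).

Mismatch at position 4 (1-based): 1 of 6.
Identical positions: 5/6 = 83.33% → 83.3%.

83.3%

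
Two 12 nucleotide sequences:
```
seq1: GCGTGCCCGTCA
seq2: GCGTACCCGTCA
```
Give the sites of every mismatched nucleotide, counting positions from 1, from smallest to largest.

Differences at site 5 (G→A).

5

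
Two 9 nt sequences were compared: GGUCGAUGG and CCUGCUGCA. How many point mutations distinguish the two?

8

Comparing position by position, 8 positions differ: 1 (G/C), 2 (G/C), 4 (C/G), 5 (G/C), 6 (A/U), 7 (U/G), 8 (G/C), 9 (G/A).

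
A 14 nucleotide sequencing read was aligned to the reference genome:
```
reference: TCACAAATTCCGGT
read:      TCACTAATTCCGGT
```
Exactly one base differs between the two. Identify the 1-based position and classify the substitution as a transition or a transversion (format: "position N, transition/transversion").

The sequences differ only at position 5: A→T (purine→pyrimidine), a transversion.

position 5, transversion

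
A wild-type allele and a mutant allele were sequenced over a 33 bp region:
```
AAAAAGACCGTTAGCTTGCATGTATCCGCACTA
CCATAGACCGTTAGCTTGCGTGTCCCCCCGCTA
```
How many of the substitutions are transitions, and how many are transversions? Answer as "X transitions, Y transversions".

3 transitions, 5 transversions

Transitions (purine↔purine or pyrimidine↔pyrimidine): 20 A→G, 25 T→C, 30 A→G.
Transversions (purine↔pyrimidine): 1 A→C, 2 A→C, 4 A→T, 24 A→C, 28 G→C.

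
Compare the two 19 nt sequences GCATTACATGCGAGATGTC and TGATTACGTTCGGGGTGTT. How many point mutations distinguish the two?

Mismatches (1-based): site 1: G→T; site 2: C→G; site 8: A→G; site 10: G→T; site 13: A→G; site 15: A→G; site 19: C→T.

7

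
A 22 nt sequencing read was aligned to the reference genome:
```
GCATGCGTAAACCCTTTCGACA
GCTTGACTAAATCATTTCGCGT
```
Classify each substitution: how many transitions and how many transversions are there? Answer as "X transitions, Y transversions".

Mismatches (1-based):
base 3: A→T (purine→pyrimidine, transversion)
base 6: C→A (pyrimidine→purine, transversion)
base 7: G→C (purine→pyrimidine, transversion)
base 12: C→T (pyrimidine→pyrimidine, transition)
base 14: C→A (pyrimidine→purine, transversion)
base 20: A→C (purine→pyrimidine, transversion)
base 21: C→G (pyrimidine→purine, transversion)
base 22: A→T (purine→pyrimidine, transversion)

1 transition, 7 transversions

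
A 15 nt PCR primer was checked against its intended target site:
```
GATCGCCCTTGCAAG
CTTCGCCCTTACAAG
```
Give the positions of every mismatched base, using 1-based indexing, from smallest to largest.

1, 2, 11

Scanning 1-based: 1: G/C; 2: A/T; 11: G/A.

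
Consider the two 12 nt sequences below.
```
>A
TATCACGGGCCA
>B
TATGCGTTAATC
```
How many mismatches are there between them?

9

Comparing position by position, 9 positions differ: 4 (C/G), 5 (A/C), 6 (C/G), 7 (G/T), 8 (G/T), 9 (G/A), 10 (C/A), 11 (C/T), 12 (A/C).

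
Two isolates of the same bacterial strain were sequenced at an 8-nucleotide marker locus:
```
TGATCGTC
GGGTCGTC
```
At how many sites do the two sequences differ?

2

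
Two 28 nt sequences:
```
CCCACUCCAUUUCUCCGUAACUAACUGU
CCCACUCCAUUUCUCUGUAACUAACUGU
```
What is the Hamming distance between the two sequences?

The sequences differ at positions 16 (1-based) — 1 in total.

1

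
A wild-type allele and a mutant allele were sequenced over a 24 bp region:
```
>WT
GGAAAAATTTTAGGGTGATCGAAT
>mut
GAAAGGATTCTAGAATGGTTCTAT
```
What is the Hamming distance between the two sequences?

10

Comparing position by position, 10 bases differ: 2 (G/A), 5 (A/G), 6 (A/G), 10 (T/C), 14 (G/A), 15 (G/A), 18 (A/G), 20 (C/T), 21 (G/C), 22 (A/T).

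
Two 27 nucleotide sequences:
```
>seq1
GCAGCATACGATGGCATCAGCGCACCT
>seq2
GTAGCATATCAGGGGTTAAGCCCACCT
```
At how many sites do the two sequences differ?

8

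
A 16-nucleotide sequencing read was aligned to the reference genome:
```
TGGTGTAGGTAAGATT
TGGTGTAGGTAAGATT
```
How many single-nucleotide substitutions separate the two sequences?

0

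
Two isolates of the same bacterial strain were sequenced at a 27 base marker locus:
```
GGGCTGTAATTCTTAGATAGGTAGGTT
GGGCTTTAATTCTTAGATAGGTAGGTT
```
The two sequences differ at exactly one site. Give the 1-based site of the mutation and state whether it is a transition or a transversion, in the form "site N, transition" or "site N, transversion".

The sequences differ only at site 6: G→T (purine→pyrimidine), a transversion.

site 6, transversion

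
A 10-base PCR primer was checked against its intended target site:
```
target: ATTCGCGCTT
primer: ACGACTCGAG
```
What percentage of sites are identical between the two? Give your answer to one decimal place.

9 positions differ (2, 3, 4, 5, 6, 7, 8, 9, 10), so 1 of 10 match: 1/10 = 10%.

10.0%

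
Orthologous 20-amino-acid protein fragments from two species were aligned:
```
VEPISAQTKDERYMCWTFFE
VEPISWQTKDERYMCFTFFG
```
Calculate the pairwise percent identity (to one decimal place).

Mismatches at positions 6, 16, 20 (1-based): 3 of 20.
Identical positions: 17/20 = 85% → 85.0%.

85.0%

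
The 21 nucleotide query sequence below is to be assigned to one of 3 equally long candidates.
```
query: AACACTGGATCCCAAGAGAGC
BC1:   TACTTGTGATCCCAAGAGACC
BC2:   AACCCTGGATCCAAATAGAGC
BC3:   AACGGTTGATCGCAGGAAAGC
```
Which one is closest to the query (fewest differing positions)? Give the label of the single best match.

BC1 differs at 6 positions; BC2 differs at 3 positions; BC3 differs at 6 positions. The closest is BC2.

BC2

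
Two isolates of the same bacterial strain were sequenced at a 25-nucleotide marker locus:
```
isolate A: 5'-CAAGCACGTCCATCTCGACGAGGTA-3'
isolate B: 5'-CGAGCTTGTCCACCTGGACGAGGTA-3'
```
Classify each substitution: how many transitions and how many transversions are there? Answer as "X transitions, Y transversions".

Mismatches (1-based):
site 2: A→G (purine→purine, transition)
site 6: A→T (purine→pyrimidine, transversion)
site 7: C→T (pyrimidine→pyrimidine, transition)
site 13: T→C (pyrimidine→pyrimidine, transition)
site 16: C→G (pyrimidine→purine, transversion)

3 transitions, 2 transversions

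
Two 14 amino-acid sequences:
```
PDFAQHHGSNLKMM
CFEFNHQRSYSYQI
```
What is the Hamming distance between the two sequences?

12

Comparing position by position, 12 residues differ: 1 (P/C), 2 (D/F), 3 (F/E), 4 (A/F), 5 (Q/N), 7 (H/Q), 8 (G/R), 10 (N/Y), 11 (L/S), 12 (K/Y), 13 (M/Q), 14 (M/I).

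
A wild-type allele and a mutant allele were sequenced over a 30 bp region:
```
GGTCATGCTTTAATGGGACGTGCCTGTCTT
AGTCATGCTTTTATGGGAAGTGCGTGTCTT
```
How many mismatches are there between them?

4

Mismatches (1-based): site 1: G→A; site 12: A→T; site 19: C→A; site 24: C→G.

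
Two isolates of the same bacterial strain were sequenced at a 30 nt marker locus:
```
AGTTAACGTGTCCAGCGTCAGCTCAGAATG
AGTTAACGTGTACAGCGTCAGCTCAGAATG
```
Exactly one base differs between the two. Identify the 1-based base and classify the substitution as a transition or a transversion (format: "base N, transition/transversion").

base 12, transversion

Base 12 changes C→A. C is a pyrimidine and A is a purine, so this is a transversion.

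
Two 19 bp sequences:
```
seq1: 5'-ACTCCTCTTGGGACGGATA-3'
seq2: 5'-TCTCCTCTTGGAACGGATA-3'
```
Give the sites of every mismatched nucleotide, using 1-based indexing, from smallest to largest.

1, 12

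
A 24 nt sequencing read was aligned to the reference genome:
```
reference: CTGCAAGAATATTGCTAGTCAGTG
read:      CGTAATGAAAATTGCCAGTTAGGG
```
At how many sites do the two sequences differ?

Comparing position by position, 8 sites differ: 2 (T/G), 3 (G/T), 4 (C/A), 6 (A/T), 10 (T/A), 16 (T/C), 20 (C/T), 23 (T/G).

8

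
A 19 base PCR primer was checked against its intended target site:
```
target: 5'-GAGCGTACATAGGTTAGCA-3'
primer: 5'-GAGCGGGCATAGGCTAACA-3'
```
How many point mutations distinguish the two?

4

The sequences differ at positions 6, 7, 14, 17 (1-based) — 4 in total.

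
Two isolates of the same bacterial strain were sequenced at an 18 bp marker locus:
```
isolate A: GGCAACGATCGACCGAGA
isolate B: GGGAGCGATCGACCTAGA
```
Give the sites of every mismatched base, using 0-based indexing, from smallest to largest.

Differences at site 2 (C→G), site 4 (A→G), site 14 (G→T).

2, 4, 14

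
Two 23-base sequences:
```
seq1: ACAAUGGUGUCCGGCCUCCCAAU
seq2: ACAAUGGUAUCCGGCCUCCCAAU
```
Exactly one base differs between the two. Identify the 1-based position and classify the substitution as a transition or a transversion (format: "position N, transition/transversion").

position 9, transition

The sequences differ only at position 9: G→A (purine→purine), a transition.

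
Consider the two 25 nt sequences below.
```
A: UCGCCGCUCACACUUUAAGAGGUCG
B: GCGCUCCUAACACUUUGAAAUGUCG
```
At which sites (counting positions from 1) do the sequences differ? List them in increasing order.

1, 5, 6, 9, 17, 19, 21

Scanning 1-based: 1: U/G; 5: C/U; 6: G/C; 9: C/A; 17: A/G; 19: G/A; 21: G/U.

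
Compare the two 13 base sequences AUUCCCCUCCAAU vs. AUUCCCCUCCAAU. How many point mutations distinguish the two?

0

The two sequences are identical at every position.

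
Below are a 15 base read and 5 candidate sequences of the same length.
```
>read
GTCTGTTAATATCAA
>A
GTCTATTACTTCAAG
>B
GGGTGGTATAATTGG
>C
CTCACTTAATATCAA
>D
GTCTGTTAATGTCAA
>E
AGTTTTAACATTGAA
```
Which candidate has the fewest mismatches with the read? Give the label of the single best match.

A differs at 6 sites; B differs at 8 sites; C differs at 3 sites; D differs at 1 site; E differs at 9 sites. The closest is D.

D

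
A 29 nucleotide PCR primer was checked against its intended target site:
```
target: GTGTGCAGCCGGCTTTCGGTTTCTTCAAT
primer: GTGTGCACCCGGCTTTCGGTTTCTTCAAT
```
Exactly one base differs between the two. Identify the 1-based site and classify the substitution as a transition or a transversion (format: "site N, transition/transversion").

site 8, transversion

The sequences differ only at site 8: G→C (purine→pyrimidine), a transversion.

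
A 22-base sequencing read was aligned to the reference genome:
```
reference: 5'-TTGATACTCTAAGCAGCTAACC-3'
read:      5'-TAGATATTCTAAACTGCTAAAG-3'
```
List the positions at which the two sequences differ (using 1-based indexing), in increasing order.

Differences at position 2 (T→A), position 7 (C→T), position 13 (G→A), position 15 (A→T), position 21 (C→A), position 22 (C→G).

2, 7, 13, 15, 21, 22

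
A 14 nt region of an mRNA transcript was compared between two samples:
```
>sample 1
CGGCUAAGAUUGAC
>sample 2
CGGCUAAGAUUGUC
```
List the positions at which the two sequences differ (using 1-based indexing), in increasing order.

13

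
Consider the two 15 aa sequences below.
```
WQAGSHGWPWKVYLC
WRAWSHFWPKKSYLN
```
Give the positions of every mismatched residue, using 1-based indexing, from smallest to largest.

2, 4, 7, 10, 12, 15

Scanning 1-based: 2: Q/R; 4: G/W; 7: G/F; 10: W/K; 12: V/S; 15: C/N.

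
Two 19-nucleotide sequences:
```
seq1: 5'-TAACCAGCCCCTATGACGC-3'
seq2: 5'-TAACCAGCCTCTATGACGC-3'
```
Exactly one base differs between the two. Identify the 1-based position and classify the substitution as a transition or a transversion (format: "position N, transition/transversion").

position 10, transition

Position 10 changes C→T. C is a pyrimidine and T is a pyrimidine, so this is a transition.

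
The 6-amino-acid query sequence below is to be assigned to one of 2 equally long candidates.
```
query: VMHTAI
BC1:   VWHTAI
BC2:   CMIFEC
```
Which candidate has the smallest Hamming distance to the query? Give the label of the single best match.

BC1 differs at 1 residue; BC2 differs at 5 residues. The closest is BC1.

BC1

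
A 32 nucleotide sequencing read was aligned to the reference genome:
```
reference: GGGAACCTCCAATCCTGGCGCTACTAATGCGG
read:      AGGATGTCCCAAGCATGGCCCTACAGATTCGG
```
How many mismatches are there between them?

Comparing position by position, 11 bases differ: 1 (G/A), 5 (A/T), 6 (C/G), 7 (C/T), 8 (T/C), 13 (T/G), 15 (C/A), 20 (G/C), 25 (T/A), 26 (A/G), 29 (G/T).

11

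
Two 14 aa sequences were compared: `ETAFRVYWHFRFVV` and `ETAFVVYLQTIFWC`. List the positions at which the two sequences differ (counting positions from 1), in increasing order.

Scanning 1-based: 5: R/V; 8: W/L; 9: H/Q; 10: F/T; 11: R/I; 13: V/W; 14: V/C.

5, 8, 9, 10, 11, 13, 14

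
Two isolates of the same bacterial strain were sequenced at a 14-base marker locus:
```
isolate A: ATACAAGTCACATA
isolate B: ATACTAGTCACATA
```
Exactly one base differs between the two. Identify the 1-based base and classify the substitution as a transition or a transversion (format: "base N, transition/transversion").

Base 5 changes A→T. A is a purine and T is a pyrimidine, so this is a transversion.

base 5, transversion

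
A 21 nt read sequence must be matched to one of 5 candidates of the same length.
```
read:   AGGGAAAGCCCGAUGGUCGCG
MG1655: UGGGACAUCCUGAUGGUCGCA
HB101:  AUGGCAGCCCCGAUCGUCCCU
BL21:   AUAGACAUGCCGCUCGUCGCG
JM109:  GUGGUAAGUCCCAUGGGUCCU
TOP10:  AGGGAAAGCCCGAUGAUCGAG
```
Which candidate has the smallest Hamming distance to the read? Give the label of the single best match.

Hamming distances to read — MG1655: 5; HB101: 7; BL21: 7; JM109: 9; TOP10: 2.
Smallest is TOP10 with 2 mismatches.

TOP10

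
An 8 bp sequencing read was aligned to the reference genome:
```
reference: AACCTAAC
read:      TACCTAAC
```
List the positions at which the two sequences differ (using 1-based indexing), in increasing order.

Scanning 1-based: 1: A/T.

1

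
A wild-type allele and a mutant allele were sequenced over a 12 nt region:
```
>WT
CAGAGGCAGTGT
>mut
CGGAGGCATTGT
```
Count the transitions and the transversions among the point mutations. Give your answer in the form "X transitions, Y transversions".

1 transition, 1 transversion

Transitions (purine↔purine or pyrimidine↔pyrimidine): 2 A→G.
Transversions (purine↔pyrimidine): 9 G→T.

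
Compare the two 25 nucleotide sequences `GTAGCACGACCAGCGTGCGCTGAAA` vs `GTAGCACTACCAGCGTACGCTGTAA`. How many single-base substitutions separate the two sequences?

3

The sequences differ at sites 8, 17, 23 (1-based) — 3 in total.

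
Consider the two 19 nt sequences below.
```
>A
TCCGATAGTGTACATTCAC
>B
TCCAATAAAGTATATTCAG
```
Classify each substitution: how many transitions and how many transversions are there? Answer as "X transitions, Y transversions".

Mismatches (1-based):
base 4: G→A (purine→purine, transition)
base 8: G→A (purine→purine, transition)
base 9: T→A (pyrimidine→purine, transversion)
base 13: C→T (pyrimidine→pyrimidine, transition)
base 19: C→G (pyrimidine→purine, transversion)

3 transitions, 2 transversions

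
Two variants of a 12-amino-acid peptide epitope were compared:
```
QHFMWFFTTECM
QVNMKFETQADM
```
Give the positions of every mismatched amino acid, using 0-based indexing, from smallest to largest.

Scanning 0-based: 1: H/V; 2: F/N; 4: W/K; 6: F/E; 8: T/Q; 9: E/A; 10: C/D.

1, 2, 4, 6, 8, 9, 10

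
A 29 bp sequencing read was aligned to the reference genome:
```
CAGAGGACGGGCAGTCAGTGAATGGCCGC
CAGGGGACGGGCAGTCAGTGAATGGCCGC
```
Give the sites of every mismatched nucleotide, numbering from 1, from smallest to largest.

Differences at site 4 (A→G).

4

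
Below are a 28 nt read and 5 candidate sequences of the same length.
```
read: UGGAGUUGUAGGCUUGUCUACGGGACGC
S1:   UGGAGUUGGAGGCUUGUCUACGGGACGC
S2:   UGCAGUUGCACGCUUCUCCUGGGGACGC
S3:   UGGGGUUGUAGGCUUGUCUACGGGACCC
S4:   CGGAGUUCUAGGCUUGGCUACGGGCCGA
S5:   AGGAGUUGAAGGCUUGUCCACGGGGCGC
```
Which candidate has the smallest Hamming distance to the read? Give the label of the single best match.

S1 differs at 1 base; S2 differs at 7 bases; S3 differs at 2 bases; S4 differs at 5 bases; S5 differs at 4 bases. The closest is S1.

S1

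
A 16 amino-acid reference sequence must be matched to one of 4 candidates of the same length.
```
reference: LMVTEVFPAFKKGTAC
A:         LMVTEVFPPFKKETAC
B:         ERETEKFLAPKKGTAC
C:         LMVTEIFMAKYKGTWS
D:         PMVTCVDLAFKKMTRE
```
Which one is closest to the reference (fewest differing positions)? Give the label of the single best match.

Hamming distances to reference — A: 2; B: 6; C: 6; D: 7.
Smallest is A with 2 mismatches.

A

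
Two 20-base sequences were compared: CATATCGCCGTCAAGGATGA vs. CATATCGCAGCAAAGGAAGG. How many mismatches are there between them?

The sequences differ at bases 9, 11, 12, 18, 20 (1-based) — 5 in total.

5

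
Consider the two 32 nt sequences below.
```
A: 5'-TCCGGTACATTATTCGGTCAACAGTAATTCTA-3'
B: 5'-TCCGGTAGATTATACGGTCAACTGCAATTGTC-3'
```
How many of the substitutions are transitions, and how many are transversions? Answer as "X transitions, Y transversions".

1 transition, 5 transversions

Transitions (purine↔purine or pyrimidine↔pyrimidine): 25 T→C.
Transversions (purine↔pyrimidine): 8 C→G, 14 T→A, 23 A→T, 30 C→G, 32 A→C.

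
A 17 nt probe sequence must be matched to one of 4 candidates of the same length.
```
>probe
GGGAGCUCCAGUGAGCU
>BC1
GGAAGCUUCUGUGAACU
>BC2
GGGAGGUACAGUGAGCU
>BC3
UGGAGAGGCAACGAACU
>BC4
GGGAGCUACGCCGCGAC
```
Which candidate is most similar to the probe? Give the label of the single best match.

BC2

Hamming distances to probe — BC1: 4; BC2: 2; BC3: 7; BC4: 7.
Smallest is BC2 with 2 mismatches.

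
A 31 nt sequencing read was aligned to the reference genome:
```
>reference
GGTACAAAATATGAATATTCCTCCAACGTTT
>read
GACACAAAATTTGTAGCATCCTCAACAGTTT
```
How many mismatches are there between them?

10

The sequences differ at positions 2, 3, 11, 14, 16, 17, 18, 24, 26, 27 (1-based) — 10 in total.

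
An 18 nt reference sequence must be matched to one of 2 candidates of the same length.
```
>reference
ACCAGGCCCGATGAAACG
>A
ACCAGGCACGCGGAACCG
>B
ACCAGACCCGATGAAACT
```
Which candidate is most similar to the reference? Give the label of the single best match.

Hamming distances to reference — A: 4; B: 2.
Smallest is B with 2 mismatches.

B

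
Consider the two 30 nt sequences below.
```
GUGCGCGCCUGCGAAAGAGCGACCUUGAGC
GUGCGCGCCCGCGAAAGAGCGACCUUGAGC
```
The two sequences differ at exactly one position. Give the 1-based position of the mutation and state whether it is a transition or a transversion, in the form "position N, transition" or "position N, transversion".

The sequences differ only at position 10: U→C (pyrimidine→pyrimidine), a transition.

position 10, transition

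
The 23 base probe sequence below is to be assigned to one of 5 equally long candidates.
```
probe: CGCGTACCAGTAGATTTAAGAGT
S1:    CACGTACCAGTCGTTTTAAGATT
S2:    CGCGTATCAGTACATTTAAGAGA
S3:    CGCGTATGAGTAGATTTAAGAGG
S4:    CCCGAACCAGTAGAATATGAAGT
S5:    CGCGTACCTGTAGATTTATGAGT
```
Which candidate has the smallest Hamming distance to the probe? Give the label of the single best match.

S5

S1 differs at 4 sites; S2 differs at 3 sites; S3 differs at 3 sites; S4 differs at 7 sites; S5 differs at 2 sites. The closest is S5.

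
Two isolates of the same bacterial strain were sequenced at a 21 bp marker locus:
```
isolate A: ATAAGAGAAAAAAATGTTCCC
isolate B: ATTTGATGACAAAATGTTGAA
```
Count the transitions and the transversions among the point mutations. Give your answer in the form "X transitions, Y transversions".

Mismatches (1-based):
position 3: A→T (purine→pyrimidine, transversion)
position 4: A→T (purine→pyrimidine, transversion)
position 7: G→T (purine→pyrimidine, transversion)
position 8: A→G (purine→purine, transition)
position 10: A→C (purine→pyrimidine, transversion)
position 19: C→G (pyrimidine→purine, transversion)
position 20: C→A (pyrimidine→purine, transversion)
position 21: C→A (pyrimidine→purine, transversion)

1 transition, 7 transversions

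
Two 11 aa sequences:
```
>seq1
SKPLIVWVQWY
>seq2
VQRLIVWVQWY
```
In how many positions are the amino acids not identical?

The sequences differ at positions 1, 2, 3 (1-based) — 3 in total.

3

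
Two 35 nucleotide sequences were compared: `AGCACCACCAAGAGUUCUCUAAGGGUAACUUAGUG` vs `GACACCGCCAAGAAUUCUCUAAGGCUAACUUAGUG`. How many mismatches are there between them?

5

The sequences differ at bases 1, 2, 7, 14, 25 (1-based) — 5 in total.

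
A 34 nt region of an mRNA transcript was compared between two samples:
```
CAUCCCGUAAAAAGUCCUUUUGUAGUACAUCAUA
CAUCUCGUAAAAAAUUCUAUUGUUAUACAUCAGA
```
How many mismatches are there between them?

7

Mismatches (1-based): position 5: C→U; position 14: G→A; position 16: C→U; position 19: U→A; position 24: A→U; position 25: G→A; position 33: U→G.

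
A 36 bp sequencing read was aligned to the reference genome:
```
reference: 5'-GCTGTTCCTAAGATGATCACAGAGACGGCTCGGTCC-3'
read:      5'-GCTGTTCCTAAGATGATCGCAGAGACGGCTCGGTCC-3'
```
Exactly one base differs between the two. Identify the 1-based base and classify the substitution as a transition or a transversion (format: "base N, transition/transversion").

Base 19 changes A→G. A is a purine and G is a purine, so this is a transition.

base 19, transition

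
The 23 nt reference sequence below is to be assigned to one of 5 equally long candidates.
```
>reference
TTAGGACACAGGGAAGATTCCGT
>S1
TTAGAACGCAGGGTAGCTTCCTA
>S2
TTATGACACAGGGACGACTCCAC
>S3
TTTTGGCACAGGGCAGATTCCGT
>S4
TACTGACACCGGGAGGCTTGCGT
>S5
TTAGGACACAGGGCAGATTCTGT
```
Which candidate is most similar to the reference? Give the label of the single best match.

S5

Hamming distances to reference — S1: 6; S2: 5; S3: 4; S4: 7; S5: 2.
Smallest is S5 with 2 mismatches.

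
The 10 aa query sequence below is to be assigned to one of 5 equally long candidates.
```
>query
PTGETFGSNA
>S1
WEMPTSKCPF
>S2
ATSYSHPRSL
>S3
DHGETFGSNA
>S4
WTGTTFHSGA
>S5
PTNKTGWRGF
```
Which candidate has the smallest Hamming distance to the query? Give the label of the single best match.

S3

Hamming distances to query — S1: 9; S2: 9; S3: 2; S4: 4; S5: 7.
Smallest is S3 with 2 mismatches.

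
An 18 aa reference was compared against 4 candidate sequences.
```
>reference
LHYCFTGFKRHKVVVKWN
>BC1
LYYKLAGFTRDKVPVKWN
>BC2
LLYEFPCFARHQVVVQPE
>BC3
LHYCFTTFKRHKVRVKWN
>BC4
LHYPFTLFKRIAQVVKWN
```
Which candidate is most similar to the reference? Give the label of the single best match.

Hamming distances to reference — BC1: 7; BC2: 9; BC3: 2; BC4: 5.
Smallest is BC3 with 2 mismatches.

BC3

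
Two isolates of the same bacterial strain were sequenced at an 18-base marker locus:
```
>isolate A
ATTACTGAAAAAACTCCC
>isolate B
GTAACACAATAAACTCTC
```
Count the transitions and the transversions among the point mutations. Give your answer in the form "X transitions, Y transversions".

2 transitions, 4 transversions

Mismatches (1-based):
base 1: A→G (purine→purine, transition)
base 3: T→A (pyrimidine→purine, transversion)
base 6: T→A (pyrimidine→purine, transversion)
base 7: G→C (purine→pyrimidine, transversion)
base 10: A→T (purine→pyrimidine, transversion)
base 17: C→T (pyrimidine→pyrimidine, transition)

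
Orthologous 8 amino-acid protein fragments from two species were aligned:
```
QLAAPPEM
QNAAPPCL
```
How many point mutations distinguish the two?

The sequences differ at residues 2, 7, 8 (1-based) — 3 in total.

3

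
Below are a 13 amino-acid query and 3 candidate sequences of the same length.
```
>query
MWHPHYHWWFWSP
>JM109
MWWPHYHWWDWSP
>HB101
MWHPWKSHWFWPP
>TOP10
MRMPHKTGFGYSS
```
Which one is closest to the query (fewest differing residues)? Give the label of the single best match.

JM109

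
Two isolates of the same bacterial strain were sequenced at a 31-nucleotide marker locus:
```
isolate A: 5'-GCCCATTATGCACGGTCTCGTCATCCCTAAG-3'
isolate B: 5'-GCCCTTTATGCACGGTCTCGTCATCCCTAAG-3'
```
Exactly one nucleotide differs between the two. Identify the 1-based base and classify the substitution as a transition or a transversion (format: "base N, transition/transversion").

base 5, transversion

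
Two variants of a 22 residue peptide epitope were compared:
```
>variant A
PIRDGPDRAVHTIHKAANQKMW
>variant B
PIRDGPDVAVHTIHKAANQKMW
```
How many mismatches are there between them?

1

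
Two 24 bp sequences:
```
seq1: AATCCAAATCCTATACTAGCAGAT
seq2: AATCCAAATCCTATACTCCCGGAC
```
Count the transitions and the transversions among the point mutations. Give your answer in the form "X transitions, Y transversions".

2 transitions, 2 transversions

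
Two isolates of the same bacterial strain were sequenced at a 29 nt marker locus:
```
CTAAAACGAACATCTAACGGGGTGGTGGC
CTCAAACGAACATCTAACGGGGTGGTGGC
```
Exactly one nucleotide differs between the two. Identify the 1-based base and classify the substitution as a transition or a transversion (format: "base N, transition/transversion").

Base 3 changes A→C. A is a purine and C is a pyrimidine, so this is a transversion.

base 3, transversion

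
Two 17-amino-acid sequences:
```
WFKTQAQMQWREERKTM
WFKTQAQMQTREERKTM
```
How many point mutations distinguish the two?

1

The sequences differ at residues 10 (1-based) — 1 in total.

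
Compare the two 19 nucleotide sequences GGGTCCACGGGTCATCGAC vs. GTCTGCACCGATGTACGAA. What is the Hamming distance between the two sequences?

9

Comparing position by position, 9 bases differ: 2 (G/T), 3 (G/C), 5 (C/G), 9 (G/C), 11 (G/A), 13 (C/G), 14 (A/T), 15 (T/A), 19 (C/A).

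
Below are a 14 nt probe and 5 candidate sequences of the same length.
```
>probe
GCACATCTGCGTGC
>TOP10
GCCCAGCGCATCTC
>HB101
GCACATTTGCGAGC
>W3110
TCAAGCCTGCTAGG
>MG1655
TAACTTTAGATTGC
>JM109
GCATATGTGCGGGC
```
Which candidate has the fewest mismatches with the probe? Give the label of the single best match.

Hamming distances to probe — TOP10: 8; HB101: 2; W3110: 7; MG1655: 7; JM109: 3.
Smallest is HB101 with 2 mismatches.

HB101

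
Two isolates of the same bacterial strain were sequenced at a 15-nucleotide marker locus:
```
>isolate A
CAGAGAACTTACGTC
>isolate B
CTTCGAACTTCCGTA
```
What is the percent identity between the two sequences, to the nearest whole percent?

Mismatches at positions 2, 3, 4, 11, 15 (1-based): 5 of 15.
Identical positions: 10/15 = 66.67% → 67%.

67%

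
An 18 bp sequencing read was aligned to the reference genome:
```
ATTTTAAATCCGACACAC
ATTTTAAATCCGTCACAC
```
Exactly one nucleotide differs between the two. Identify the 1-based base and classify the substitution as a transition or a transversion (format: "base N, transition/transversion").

base 13, transversion

The sequences differ only at base 13: A→T (purine→pyrimidine), a transversion.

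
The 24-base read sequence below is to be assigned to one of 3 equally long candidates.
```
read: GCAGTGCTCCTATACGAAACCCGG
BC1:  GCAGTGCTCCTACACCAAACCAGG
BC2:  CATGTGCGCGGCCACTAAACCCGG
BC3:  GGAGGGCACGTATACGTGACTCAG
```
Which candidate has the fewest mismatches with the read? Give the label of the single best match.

BC1 differs at 3 sites; BC2 differs at 9 sites; BC3 differs at 8 sites. The closest is BC1.

BC1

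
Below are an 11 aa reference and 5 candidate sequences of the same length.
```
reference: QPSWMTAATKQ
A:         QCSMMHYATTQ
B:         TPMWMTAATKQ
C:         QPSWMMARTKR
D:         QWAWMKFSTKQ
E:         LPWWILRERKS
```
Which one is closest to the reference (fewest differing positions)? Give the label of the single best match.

B

A differs at 5 positions; B differs at 2 positions; C differs at 3 positions; D differs at 5 positions; E differs at 8 positions. The closest is B.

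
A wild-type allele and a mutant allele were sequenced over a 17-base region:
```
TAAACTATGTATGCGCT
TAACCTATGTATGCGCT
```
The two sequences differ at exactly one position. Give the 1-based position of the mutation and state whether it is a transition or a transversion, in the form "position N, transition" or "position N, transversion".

position 4, transversion

The sequences differ only at position 4: A→C (purine→pyrimidine), a transversion.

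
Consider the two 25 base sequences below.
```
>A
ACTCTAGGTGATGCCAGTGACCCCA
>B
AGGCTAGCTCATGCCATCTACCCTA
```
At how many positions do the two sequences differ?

The sequences differ at positions 2, 3, 8, 10, 17, 18, 19, 24 (1-based) — 8 in total.

8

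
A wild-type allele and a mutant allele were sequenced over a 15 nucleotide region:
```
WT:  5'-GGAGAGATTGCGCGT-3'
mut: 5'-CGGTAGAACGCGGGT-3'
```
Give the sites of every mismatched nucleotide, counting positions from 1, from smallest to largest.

1, 3, 4, 8, 9, 13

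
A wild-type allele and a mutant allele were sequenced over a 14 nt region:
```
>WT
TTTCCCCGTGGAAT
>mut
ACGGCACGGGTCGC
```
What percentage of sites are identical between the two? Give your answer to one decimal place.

Mismatches at positions 1, 2, 3, 4, 6, 9, 11, 12, 13, 14 (1-based): 10 of 14.
Identical positions: 4/14 = 28.57% → 28.6%.

28.6%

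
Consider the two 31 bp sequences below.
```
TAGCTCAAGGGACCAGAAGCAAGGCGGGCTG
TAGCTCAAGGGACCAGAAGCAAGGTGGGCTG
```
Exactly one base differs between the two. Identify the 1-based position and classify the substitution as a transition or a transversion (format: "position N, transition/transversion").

position 25, transition

The sequences differ only at position 25: C→T (pyrimidine→pyrimidine), a transition.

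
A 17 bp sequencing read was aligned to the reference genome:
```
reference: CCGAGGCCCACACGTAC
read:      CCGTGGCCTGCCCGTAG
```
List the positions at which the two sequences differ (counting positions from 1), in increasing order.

Scanning 1-based: 4: A/T; 9: C/T; 10: A/G; 12: A/C; 17: C/G.

4, 9, 10, 12, 17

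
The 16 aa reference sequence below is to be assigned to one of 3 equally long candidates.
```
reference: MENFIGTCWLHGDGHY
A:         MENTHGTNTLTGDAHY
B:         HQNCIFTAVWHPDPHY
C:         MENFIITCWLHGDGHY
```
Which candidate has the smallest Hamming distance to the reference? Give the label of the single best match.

C

Hamming distances to reference — A: 6; B: 9; C: 1.
Smallest is C with 1 mismatch.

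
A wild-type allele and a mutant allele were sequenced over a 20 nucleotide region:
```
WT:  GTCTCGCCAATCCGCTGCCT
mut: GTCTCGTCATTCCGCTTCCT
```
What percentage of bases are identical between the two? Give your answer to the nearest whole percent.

3 positions differ (7, 10, 17), so 17 of 20 match: 17/20 = 85%.

85%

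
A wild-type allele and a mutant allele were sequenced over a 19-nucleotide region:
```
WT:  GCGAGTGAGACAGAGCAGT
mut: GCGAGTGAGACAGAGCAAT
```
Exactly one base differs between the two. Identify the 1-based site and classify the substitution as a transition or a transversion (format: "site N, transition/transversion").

The sequences differ only at site 18: G→A (purine→purine), a transition.

site 18, transition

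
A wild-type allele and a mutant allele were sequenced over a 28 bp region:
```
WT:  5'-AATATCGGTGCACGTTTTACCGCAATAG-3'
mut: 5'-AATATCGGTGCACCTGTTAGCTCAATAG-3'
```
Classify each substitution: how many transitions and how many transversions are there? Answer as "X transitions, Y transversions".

0 transitions, 4 transversions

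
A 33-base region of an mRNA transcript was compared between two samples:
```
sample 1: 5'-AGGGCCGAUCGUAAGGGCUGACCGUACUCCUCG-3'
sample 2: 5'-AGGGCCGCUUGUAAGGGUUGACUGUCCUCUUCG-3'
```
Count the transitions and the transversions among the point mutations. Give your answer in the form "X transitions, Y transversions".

Mismatches (1-based):
position 8: A→C (purine→pyrimidine, transversion)
position 10: C→U (pyrimidine→pyrimidine, transition)
position 18: C→U (pyrimidine→pyrimidine, transition)
position 23: C→U (pyrimidine→pyrimidine, transition)
position 26: A→C (purine→pyrimidine, transversion)
position 30: C→U (pyrimidine→pyrimidine, transition)

4 transitions, 2 transversions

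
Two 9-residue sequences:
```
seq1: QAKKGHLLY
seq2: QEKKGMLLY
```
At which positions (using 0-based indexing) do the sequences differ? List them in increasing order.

Scanning 0-based: 1: A/E; 5: H/M.

1, 5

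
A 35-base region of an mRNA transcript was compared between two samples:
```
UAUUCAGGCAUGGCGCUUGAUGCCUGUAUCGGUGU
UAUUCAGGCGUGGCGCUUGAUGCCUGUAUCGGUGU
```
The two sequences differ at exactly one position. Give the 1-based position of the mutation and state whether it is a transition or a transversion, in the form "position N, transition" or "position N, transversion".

position 10, transition

The sequences differ only at position 10: A→G (purine→purine), a transition.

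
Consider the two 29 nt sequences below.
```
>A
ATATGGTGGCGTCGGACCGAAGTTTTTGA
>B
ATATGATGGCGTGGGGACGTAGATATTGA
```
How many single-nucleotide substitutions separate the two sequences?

7

Comparing position by position, 7 sites differ: 6 (G/A), 13 (C/G), 16 (A/G), 17 (C/A), 20 (A/T), 23 (T/A), 25 (T/A).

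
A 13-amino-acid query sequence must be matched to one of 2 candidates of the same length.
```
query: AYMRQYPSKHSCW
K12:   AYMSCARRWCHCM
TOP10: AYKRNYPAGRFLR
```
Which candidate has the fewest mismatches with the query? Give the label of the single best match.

TOP10

K12 differs at 9 residues; TOP10 differs at 8 residues. The closest is TOP10.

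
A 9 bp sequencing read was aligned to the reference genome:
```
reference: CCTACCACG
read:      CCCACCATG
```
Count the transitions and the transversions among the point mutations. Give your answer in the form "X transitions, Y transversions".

2 transitions, 0 transversions

Transitions (purine↔purine or pyrimidine↔pyrimidine): 3 T→C, 8 C→T.
Transversions (purine↔pyrimidine): none.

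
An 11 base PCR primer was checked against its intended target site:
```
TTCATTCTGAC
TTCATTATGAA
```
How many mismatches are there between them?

Mismatches (1-based): position 7: C→A; position 11: C→A.

2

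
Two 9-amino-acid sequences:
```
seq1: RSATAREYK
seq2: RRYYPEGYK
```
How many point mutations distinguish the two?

Mismatches (1-based): residue 2: S→R; residue 3: A→Y; residue 4: T→Y; residue 5: A→P; residue 6: R→E; residue 7: E→G.

6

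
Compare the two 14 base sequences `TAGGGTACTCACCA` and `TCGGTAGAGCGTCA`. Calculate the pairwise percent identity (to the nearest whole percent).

Mismatches at positions 2, 5, 6, 7, 8, 9, 11, 12 (1-based): 8 of 14.
Identical positions: 6/14 = 42.86% → 43%.

43%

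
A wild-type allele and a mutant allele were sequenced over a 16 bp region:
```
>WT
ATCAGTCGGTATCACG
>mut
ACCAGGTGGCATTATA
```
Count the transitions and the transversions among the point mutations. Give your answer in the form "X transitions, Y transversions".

Mismatches (1-based):
site 2: T→C (pyrimidine→pyrimidine, transition)
site 6: T→G (pyrimidine→purine, transversion)
site 7: C→T (pyrimidine→pyrimidine, transition)
site 10: T→C (pyrimidine→pyrimidine, transition)
site 13: C→T (pyrimidine→pyrimidine, transition)
site 15: C→T (pyrimidine→pyrimidine, transition)
site 16: G→A (purine→purine, transition)

6 transitions, 1 transversion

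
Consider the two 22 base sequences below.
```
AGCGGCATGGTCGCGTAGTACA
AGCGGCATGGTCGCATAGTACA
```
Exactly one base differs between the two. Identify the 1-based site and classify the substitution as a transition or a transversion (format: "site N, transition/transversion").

site 15, transition

The sequences differ only at site 15: G→A (purine→purine), a transition.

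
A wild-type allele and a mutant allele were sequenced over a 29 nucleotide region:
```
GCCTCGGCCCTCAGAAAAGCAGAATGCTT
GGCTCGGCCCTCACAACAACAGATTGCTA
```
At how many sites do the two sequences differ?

6

The sequences differ at sites 2, 14, 17, 19, 24, 29 (1-based) — 6 in total.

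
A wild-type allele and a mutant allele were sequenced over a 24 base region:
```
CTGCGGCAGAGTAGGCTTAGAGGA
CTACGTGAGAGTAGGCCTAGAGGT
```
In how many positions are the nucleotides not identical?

The sequences differ at positions 3, 6, 7, 17, 24 (1-based) — 5 in total.

5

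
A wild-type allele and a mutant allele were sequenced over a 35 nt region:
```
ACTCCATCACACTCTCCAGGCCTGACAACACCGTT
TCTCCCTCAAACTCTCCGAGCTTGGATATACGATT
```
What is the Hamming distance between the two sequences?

Comparing position by position, 12 positions differ: 1 (A/T), 6 (A/C), 10 (C/A), 18 (A/G), 19 (G/A), 22 (C/T), 25 (A/G), 26 (C/A), 27 (A/T), 29 (C/T), 32 (C/G), 33 (G/A).

12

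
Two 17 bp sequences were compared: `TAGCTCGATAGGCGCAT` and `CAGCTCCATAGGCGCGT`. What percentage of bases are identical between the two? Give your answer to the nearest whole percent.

3 positions differ (1, 7, 16), so 14 of 17 match: 14/17 = 82.35%.

82%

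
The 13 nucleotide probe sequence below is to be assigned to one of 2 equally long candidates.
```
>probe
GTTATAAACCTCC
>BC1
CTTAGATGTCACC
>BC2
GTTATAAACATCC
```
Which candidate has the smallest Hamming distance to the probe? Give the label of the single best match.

BC2

BC1 differs at 6 sites; BC2 differs at 1 site. The closest is BC2.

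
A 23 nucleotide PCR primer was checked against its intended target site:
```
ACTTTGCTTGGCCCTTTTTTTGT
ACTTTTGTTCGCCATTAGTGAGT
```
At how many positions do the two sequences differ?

The sequences differ at positions 6, 7, 10, 14, 17, 18, 20, 21 (1-based) — 8 in total.

8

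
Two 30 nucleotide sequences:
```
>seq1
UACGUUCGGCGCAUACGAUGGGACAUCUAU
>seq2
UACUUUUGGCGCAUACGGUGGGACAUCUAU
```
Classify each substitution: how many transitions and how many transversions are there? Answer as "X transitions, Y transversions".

2 transitions, 1 transversion

Transitions (purine↔purine or pyrimidine↔pyrimidine): 7 C→U, 18 A→G.
Transversions (purine↔pyrimidine): 4 G→U.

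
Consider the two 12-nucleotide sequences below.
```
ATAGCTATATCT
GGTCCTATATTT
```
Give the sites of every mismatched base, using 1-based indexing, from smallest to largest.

Differences at site 1 (A→G), site 2 (T→G), site 3 (A→T), site 4 (G→C), site 11 (C→T).

1, 2, 3, 4, 11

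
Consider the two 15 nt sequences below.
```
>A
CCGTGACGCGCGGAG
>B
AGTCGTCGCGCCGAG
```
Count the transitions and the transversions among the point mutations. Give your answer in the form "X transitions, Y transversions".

1 transition, 5 transversions

Transitions (purine↔purine or pyrimidine↔pyrimidine): 4 T→C.
Transversions (purine↔pyrimidine): 1 C→A, 2 C→G, 3 G→T, 6 A→T, 12 G→C.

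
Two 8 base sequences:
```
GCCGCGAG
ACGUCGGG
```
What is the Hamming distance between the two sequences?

Comparing position by position, 4 bases differ: 1 (G/A), 3 (C/G), 4 (G/U), 7 (A/G).

4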